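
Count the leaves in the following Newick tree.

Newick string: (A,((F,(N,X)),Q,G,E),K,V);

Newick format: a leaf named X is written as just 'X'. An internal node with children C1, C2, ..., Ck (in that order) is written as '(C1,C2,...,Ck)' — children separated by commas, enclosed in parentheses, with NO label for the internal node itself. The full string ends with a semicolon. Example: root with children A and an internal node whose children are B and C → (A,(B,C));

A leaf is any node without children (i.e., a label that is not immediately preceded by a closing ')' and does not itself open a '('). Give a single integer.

Newick: (A,((F,(N,X)),Q,G,E),K,V);
Scan left-to-right; a leaf is any maximal label run not followed by '(':
  pos 1: leaf 'A' → count = 1
  pos 5: leaf 'F' → count = 2
  pos 8: leaf 'N' → count = 3
  pos 10: leaf 'X' → count = 4
  pos 14: leaf 'Q' → count = 5
  pos 16: leaf 'G' → count = 6
  pos 18: leaf 'E' → count = 7
  pos 21: leaf 'K' → count = 8
  pos 23: leaf 'V' → count = 9
Total leaves: 9

Answer: 9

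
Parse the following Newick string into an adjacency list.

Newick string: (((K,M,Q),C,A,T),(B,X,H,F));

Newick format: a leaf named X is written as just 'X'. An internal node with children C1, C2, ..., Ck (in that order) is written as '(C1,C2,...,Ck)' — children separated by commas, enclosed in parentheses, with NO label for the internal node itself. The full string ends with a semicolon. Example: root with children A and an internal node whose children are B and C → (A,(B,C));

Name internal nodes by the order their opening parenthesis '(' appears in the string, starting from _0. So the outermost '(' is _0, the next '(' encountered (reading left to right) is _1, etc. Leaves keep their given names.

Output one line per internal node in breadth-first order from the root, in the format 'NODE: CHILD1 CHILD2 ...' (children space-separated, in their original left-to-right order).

Answer: _0: _1 _3
_1: _2 C A T
_3: B X H F
_2: K M Q

Derivation:
Input: (((K,M,Q),C,A,T),(B,X,H,F));
Scanning left-to-right, naming '(' by encounter order:
  pos 0: '(' -> open internal node _0 (depth 1)
  pos 1: '(' -> open internal node _1 (depth 2)
  pos 2: '(' -> open internal node _2 (depth 3)
  pos 8: ')' -> close internal node _2 (now at depth 2)
  pos 15: ')' -> close internal node _1 (now at depth 1)
  pos 17: '(' -> open internal node _3 (depth 2)
  pos 25: ')' -> close internal node _3 (now at depth 1)
  pos 26: ')' -> close internal node _0 (now at depth 0)
Total internal nodes: 4
BFS adjacency from root:
  _0: _1 _3
  _1: _2 C A T
  _3: B X H F
  _2: K M Q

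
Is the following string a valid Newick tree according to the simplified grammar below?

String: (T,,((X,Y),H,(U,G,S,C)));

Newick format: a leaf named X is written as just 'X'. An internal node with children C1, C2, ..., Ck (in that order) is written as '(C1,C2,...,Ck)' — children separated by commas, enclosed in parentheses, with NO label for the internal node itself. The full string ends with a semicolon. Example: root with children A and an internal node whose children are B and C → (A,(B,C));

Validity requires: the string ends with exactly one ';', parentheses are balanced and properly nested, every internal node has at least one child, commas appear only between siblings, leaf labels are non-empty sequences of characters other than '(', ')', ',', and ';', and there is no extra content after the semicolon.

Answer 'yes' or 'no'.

Input: (T,,((X,Y),H,(U,G,S,C)));
Paren balance: 4 '(' vs 4 ')' OK
Ends with single ';': True
Full parse: FAILS (empty leaf label at pos 3)
Valid: False

Answer: no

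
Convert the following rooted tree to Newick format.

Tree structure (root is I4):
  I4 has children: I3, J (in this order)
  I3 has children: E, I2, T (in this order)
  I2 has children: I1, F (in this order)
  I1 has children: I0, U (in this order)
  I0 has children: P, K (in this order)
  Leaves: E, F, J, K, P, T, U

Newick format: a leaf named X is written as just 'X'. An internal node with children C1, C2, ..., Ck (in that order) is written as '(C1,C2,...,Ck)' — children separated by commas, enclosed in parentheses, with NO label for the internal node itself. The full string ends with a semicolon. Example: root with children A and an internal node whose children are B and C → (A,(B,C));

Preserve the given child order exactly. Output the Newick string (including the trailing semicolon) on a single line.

internal I4 with children ['I3', 'J']
  internal I3 with children ['E', 'I2', 'T']
    leaf 'E' → 'E'
    internal I2 with children ['I1', 'F']
      internal I1 with children ['I0', 'U']
        internal I0 with children ['P', 'K']
          leaf 'P' → 'P'
          leaf 'K' → 'K'
        → '(P,K)'
        leaf 'U' → 'U'
      → '((P,K),U)'
      leaf 'F' → 'F'
    → '(((P,K),U),F)'
    leaf 'T' → 'T'
  → '(E,(((P,K),U),F),T)'
  leaf 'J' → 'J'
→ '((E,(((P,K),U),F),T),J)'
Final: ((E,(((P,K),U),F),T),J);

Answer: ((E,(((P,K),U),F),T),J);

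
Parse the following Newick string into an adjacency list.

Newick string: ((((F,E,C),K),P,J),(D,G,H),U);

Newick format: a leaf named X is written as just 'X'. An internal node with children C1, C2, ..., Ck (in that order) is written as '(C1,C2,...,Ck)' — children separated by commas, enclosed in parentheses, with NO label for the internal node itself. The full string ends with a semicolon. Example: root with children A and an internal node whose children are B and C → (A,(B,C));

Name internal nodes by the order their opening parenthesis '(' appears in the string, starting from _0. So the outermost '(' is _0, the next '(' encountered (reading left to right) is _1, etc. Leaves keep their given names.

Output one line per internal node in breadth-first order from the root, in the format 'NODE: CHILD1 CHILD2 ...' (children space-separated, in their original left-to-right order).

Input: ((((F,E,C),K),P,J),(D,G,H),U);
Scanning left-to-right, naming '(' by encounter order:
  pos 0: '(' -> open internal node _0 (depth 1)
  pos 1: '(' -> open internal node _1 (depth 2)
  pos 2: '(' -> open internal node _2 (depth 3)
  pos 3: '(' -> open internal node _3 (depth 4)
  pos 9: ')' -> close internal node _3 (now at depth 3)
  pos 12: ')' -> close internal node _2 (now at depth 2)
  pos 17: ')' -> close internal node _1 (now at depth 1)
  pos 19: '(' -> open internal node _4 (depth 2)
  pos 25: ')' -> close internal node _4 (now at depth 1)
  pos 28: ')' -> close internal node _0 (now at depth 0)
Total internal nodes: 5
BFS adjacency from root:
  _0: _1 _4 U
  _1: _2 P J
  _4: D G H
  _2: _3 K
  _3: F E C

Answer: _0: _1 _4 U
_1: _2 P J
_4: D G H
_2: _3 K
_3: F E C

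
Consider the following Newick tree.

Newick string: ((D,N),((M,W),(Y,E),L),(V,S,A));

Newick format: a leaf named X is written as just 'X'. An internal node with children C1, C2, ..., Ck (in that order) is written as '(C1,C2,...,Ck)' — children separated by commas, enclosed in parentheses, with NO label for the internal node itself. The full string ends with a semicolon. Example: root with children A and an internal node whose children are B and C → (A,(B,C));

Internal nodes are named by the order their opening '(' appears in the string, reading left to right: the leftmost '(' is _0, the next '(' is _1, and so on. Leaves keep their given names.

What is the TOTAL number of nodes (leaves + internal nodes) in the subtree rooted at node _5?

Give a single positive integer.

Answer: 4

Derivation:
Newick: ((D,N),((M,W),(Y,E),L),(V,S,A));
Locate _5: it is the '(' at position 23 (the 6th '(' reading left to right).
Query: subtree rooted at _5
_5: subtree_size = 1 + 3
  V: subtree_size = 1 + 0
  S: subtree_size = 1 + 0
  A: subtree_size = 1 + 0
Total subtree size of _5: 4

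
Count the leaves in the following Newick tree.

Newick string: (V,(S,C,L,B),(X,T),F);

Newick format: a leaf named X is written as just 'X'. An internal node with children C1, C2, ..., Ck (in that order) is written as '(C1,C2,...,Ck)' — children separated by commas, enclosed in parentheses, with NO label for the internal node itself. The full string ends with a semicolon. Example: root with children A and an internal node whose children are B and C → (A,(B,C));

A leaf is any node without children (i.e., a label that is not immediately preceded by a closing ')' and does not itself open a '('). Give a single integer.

Newick: (V,(S,C,L,B),(X,T),F);
Scan left-to-right; a leaf is any maximal label run not followed by '(':
  pos 1: leaf 'V' → count = 1
  pos 4: leaf 'S' → count = 2
  pos 6: leaf 'C' → count = 3
  pos 8: leaf 'L' → count = 4
  pos 10: leaf 'B' → count = 5
  pos 14: leaf 'X' → count = 6
  pos 16: leaf 'T' → count = 7
  pos 19: leaf 'F' → count = 8
Total leaves: 8

Answer: 8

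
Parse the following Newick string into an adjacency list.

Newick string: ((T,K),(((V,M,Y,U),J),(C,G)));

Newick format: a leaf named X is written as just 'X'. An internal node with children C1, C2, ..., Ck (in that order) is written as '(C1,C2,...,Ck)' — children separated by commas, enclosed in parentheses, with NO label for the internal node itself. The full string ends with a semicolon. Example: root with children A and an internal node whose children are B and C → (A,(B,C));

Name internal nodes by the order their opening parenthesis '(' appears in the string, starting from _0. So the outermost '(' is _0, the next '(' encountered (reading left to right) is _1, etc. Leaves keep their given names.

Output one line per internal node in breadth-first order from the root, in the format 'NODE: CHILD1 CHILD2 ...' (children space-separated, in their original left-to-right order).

Answer: _0: _1 _2
_1: T K
_2: _3 _5
_3: _4 J
_5: C G
_4: V M Y U

Derivation:
Input: ((T,K),(((V,M,Y,U),J),(C,G)));
Scanning left-to-right, naming '(' by encounter order:
  pos 0: '(' -> open internal node _0 (depth 1)
  pos 1: '(' -> open internal node _1 (depth 2)
  pos 5: ')' -> close internal node _1 (now at depth 1)
  pos 7: '(' -> open internal node _2 (depth 2)
  pos 8: '(' -> open internal node _3 (depth 3)
  pos 9: '(' -> open internal node _4 (depth 4)
  pos 17: ')' -> close internal node _4 (now at depth 3)
  pos 20: ')' -> close internal node _3 (now at depth 2)
  pos 22: '(' -> open internal node _5 (depth 3)
  pos 26: ')' -> close internal node _5 (now at depth 2)
  pos 27: ')' -> close internal node _2 (now at depth 1)
  pos 28: ')' -> close internal node _0 (now at depth 0)
Total internal nodes: 6
BFS adjacency from root:
  _0: _1 _2
  _1: T K
  _2: _3 _5
  _3: _4 J
  _5: C G
  _4: V M Y U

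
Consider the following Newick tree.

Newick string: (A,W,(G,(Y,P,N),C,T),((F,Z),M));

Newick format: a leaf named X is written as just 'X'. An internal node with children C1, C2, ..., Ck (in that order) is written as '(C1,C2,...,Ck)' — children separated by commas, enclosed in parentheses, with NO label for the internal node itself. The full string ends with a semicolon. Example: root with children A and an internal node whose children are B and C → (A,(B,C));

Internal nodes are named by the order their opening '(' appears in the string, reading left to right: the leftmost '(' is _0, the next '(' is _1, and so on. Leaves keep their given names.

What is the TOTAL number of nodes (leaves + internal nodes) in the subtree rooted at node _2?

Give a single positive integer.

Newick: (A,W,(G,(Y,P,N),C,T),((F,Z),M));
Locate _2: it is the '(' at position 8 (the 3rd '(' reading left to right).
Query: subtree rooted at _2
_2: subtree_size = 1 + 3
  Y: subtree_size = 1 + 0
  P: subtree_size = 1 + 0
  N: subtree_size = 1 + 0
Total subtree size of _2: 4

Answer: 4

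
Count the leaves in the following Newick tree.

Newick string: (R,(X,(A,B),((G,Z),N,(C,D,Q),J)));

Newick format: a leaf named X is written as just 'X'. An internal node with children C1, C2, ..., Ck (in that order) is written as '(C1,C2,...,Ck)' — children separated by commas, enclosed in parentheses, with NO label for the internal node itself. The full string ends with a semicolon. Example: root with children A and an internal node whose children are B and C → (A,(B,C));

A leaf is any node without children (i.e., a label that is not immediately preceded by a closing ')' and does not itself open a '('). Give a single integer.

Answer: 11

Derivation:
Newick: (R,(X,(A,B),((G,Z),N,(C,D,Q),J)));
Scan left-to-right; a leaf is any maximal label run not followed by '(':
  pos 1: leaf 'R' → count = 1
  pos 4: leaf 'X' → count = 2
  pos 7: leaf 'A' → count = 3
  pos 9: leaf 'B' → count = 4
  pos 14: leaf 'G' → count = 5
  pos 16: leaf 'Z' → count = 6
  pos 19: leaf 'N' → count = 7
  pos 22: leaf 'C' → count = 8
  pos 24: leaf 'D' → count = 9
  pos 26: leaf 'Q' → count = 10
  pos 29: leaf 'J' → count = 11
Total leaves: 11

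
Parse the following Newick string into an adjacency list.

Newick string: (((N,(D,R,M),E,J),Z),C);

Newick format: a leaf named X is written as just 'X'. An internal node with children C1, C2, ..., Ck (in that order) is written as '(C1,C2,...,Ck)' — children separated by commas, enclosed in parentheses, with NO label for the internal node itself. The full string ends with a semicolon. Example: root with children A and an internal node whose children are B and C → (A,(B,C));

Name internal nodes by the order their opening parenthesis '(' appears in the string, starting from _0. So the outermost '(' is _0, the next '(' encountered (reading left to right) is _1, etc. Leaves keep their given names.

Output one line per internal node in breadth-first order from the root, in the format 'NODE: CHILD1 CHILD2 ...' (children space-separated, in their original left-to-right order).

Answer: _0: _1 C
_1: _2 Z
_2: N _3 E J
_3: D R M

Derivation:
Input: (((N,(D,R,M),E,J),Z),C);
Scanning left-to-right, naming '(' by encounter order:
  pos 0: '(' -> open internal node _0 (depth 1)
  pos 1: '(' -> open internal node _1 (depth 2)
  pos 2: '(' -> open internal node _2 (depth 3)
  pos 5: '(' -> open internal node _3 (depth 4)
  pos 11: ')' -> close internal node _3 (now at depth 3)
  pos 16: ')' -> close internal node _2 (now at depth 2)
  pos 19: ')' -> close internal node _1 (now at depth 1)
  pos 22: ')' -> close internal node _0 (now at depth 0)
Total internal nodes: 4
BFS adjacency from root:
  _0: _1 C
  _1: _2 Z
  _2: N _3 E J
  _3: D R M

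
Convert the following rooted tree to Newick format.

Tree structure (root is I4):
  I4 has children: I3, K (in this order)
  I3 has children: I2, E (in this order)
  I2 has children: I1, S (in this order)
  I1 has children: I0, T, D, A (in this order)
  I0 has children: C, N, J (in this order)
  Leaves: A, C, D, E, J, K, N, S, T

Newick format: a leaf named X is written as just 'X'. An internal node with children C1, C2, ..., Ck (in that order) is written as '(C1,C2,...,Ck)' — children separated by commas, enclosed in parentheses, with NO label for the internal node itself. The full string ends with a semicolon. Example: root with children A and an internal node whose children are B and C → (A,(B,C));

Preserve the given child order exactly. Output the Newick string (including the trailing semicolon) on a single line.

internal I4 with children ['I3', 'K']
  internal I3 with children ['I2', 'E']
    internal I2 with children ['I1', 'S']
      internal I1 with children ['I0', 'T', 'D', 'A']
        internal I0 with children ['C', 'N', 'J']
          leaf 'C' → 'C'
          leaf 'N' → 'N'
          leaf 'J' → 'J'
        → '(C,N,J)'
        leaf 'T' → 'T'
        leaf 'D' → 'D'
        leaf 'A' → 'A'
      → '((C,N,J),T,D,A)'
      leaf 'S' → 'S'
    → '(((C,N,J),T,D,A),S)'
    leaf 'E' → 'E'
  → '((((C,N,J),T,D,A),S),E)'
  leaf 'K' → 'K'
→ '(((((C,N,J),T,D,A),S),E),K)'
Final: (((((C,N,J),T,D,A),S),E),K);

Answer: (((((C,N,J),T,D,A),S),E),K);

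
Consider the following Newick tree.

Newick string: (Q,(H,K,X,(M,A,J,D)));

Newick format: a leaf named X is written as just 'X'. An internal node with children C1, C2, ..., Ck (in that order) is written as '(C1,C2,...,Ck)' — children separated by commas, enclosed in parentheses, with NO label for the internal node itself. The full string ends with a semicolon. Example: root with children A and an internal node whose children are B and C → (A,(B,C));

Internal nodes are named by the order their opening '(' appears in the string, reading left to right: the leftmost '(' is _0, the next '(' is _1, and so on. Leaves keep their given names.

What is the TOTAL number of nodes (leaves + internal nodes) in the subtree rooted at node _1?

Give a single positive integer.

Newick: (Q,(H,K,X,(M,A,J,D)));
Locate _1: it is the '(' at position 3 (the 2nd '(' reading left to right).
Query: subtree rooted at _1
_1: subtree_size = 1 + 8
  H: subtree_size = 1 + 0
  K: subtree_size = 1 + 0
  X: subtree_size = 1 + 0
  _2: subtree_size = 1 + 4
    M: subtree_size = 1 + 0
    A: subtree_size = 1 + 0
    J: subtree_size = 1 + 0
    D: subtree_size = 1 + 0
Total subtree size of _1: 9

Answer: 9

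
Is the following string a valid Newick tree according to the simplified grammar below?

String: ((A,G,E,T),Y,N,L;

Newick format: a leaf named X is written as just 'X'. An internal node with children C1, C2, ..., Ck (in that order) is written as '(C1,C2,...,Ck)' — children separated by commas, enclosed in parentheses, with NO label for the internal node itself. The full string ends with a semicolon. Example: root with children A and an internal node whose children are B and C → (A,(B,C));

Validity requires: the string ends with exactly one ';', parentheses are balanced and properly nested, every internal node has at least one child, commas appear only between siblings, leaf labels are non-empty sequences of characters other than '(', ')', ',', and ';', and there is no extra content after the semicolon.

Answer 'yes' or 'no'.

Answer: no

Derivation:
Input: ((A,G,E,T),Y,N,L;
Paren balance: 2 '(' vs 1 ')' MISMATCH
Ends with single ';': True
Full parse: FAILS (expected , or ) at pos 16)
Valid: False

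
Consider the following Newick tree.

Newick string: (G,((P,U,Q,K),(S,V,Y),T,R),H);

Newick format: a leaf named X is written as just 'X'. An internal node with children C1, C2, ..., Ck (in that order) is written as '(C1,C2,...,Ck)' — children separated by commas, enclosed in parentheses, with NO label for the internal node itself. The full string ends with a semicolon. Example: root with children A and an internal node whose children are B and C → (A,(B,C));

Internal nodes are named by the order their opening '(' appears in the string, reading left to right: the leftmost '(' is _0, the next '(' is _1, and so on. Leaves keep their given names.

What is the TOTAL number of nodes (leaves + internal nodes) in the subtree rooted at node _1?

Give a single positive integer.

Newick: (G,((P,U,Q,K),(S,V,Y),T,R),H);
Locate _1: it is the '(' at position 3 (the 2nd '(' reading left to right).
Query: subtree rooted at _1
_1: subtree_size = 1 + 11
  _2: subtree_size = 1 + 4
    P: subtree_size = 1 + 0
    U: subtree_size = 1 + 0
    Q: subtree_size = 1 + 0
    K: subtree_size = 1 + 0
  _3: subtree_size = 1 + 3
    S: subtree_size = 1 + 0
    V: subtree_size = 1 + 0
    Y: subtree_size = 1 + 0
  T: subtree_size = 1 + 0
  R: subtree_size = 1 + 0
Total subtree size of _1: 12

Answer: 12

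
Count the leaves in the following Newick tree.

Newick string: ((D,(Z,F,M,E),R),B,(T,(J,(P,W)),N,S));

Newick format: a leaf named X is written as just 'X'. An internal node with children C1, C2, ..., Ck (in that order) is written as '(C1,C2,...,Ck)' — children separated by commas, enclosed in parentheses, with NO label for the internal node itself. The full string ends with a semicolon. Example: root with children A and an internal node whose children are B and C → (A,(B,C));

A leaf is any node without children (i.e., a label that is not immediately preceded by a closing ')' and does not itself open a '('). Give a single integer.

Newick: ((D,(Z,F,M,E),R),B,(T,(J,(P,W)),N,S));
Scan left-to-right; a leaf is any maximal label run not followed by '(':
  pos 2: leaf 'D' → count = 1
  pos 5: leaf 'Z' → count = 2
  pos 7: leaf 'F' → count = 3
  pos 9: leaf 'M' → count = 4
  pos 11: leaf 'E' → count = 5
  pos 14: leaf 'R' → count = 6
  pos 17: leaf 'B' → count = 7
  pos 20: leaf 'T' → count = 8
  pos 23: leaf 'J' → count = 9
  pos 26: leaf 'P' → count = 10
  pos 28: leaf 'W' → count = 11
  pos 32: leaf 'N' → count = 12
  pos 34: leaf 'S' → count = 13
Total leaves: 13

Answer: 13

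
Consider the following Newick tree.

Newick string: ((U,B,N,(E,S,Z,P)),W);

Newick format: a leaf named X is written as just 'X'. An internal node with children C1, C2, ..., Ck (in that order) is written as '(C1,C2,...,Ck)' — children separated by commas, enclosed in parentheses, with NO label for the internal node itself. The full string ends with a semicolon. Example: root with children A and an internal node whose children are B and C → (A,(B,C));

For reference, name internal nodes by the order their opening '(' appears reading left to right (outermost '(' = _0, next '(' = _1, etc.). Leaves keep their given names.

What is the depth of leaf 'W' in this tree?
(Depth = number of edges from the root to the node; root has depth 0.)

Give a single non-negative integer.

Newick: ((U,B,N,(E,S,Z,P)),W);
Naming internals by '(' encounter order: outermost '(' = _0, next = _1, ...
Query node: W
Path from root: _0 -> W
Depth of W: 1 (number of edges from root)

Answer: 1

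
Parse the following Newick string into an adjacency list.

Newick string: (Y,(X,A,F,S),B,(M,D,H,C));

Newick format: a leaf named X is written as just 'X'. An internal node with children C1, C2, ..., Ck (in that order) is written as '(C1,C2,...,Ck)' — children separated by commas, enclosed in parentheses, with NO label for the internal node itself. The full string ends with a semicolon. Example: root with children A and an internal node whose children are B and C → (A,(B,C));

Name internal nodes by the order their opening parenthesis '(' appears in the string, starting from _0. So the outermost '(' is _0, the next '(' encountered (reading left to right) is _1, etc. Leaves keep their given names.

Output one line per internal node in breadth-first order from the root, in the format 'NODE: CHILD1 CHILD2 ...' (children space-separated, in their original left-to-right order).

Input: (Y,(X,A,F,S),B,(M,D,H,C));
Scanning left-to-right, naming '(' by encounter order:
  pos 0: '(' -> open internal node _0 (depth 1)
  pos 3: '(' -> open internal node _1 (depth 2)
  pos 11: ')' -> close internal node _1 (now at depth 1)
  pos 15: '(' -> open internal node _2 (depth 2)
  pos 23: ')' -> close internal node _2 (now at depth 1)
  pos 24: ')' -> close internal node _0 (now at depth 0)
Total internal nodes: 3
BFS adjacency from root:
  _0: Y _1 B _2
  _1: X A F S
  _2: M D H C

Answer: _0: Y _1 B _2
_1: X A F S
_2: M D H C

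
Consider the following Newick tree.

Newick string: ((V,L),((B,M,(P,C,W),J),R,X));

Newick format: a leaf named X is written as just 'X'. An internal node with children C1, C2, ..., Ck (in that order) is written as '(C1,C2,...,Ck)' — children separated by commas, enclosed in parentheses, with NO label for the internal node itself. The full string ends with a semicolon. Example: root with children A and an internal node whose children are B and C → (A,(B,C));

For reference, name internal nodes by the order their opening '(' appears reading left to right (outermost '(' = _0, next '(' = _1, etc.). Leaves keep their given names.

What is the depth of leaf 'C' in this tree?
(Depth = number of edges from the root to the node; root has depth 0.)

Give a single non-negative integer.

Answer: 4

Derivation:
Newick: ((V,L),((B,M,(P,C,W),J),R,X));
Naming internals by '(' encounter order: outermost '(' = _0, next = _1, ...
Query node: C
Path from root: _0 -> _2 -> _3 -> _4 -> C
Depth of C: 4 (number of edges from root)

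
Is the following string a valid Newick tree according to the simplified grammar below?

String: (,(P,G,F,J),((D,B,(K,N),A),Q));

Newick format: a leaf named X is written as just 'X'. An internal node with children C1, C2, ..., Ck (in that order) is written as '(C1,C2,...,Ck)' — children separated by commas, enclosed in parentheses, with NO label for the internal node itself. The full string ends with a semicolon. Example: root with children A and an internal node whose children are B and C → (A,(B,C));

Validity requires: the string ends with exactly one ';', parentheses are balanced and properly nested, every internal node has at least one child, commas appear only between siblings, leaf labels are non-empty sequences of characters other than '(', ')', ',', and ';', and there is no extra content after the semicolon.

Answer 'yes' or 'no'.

Answer: no

Derivation:
Input: (,(P,G,F,J),((D,B,(K,N),A),Q));
Paren balance: 5 '(' vs 5 ')' OK
Ends with single ';': True
Full parse: FAILS (empty leaf label at pos 1)
Valid: False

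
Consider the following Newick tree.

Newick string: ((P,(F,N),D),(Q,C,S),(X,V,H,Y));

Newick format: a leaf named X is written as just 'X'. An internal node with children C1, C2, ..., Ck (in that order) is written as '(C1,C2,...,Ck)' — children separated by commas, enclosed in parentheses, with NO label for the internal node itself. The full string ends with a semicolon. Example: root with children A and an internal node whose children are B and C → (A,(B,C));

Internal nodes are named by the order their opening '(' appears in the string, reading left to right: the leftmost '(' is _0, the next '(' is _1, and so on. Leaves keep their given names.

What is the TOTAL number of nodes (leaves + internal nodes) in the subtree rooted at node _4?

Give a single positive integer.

Answer: 5

Derivation:
Newick: ((P,(F,N),D),(Q,C,S),(X,V,H,Y));
Locate _4: it is the '(' at position 21 (the 5th '(' reading left to right).
Query: subtree rooted at _4
_4: subtree_size = 1 + 4
  X: subtree_size = 1 + 0
  V: subtree_size = 1 + 0
  H: subtree_size = 1 + 0
  Y: subtree_size = 1 + 0
Total subtree size of _4: 5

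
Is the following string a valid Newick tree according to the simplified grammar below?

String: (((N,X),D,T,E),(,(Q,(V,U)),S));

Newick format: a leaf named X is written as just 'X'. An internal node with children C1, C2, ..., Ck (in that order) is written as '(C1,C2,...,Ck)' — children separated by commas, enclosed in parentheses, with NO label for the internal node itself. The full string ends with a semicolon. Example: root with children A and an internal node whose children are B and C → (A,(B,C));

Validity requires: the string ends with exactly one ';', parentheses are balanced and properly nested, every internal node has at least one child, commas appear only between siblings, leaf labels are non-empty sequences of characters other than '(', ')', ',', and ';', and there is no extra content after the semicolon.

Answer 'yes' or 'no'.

Answer: no

Derivation:
Input: (((N,X),D,T,E),(,(Q,(V,U)),S));
Paren balance: 6 '(' vs 6 ')' OK
Ends with single ';': True
Full parse: FAILS (empty leaf label at pos 16)
Valid: False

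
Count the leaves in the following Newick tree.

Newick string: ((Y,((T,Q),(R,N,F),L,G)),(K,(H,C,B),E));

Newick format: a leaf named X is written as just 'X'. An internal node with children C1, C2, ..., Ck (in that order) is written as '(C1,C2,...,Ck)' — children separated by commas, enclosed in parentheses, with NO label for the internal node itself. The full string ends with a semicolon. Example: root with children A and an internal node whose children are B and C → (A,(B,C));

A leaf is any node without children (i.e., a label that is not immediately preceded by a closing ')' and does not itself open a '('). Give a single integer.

Newick: ((Y,((T,Q),(R,N,F),L,G)),(K,(H,C,B),E));
Scan left-to-right; a leaf is any maximal label run not followed by '(':
  pos 2: leaf 'Y' → count = 1
  pos 6: leaf 'T' → count = 2
  pos 8: leaf 'Q' → count = 3
  pos 12: leaf 'R' → count = 4
  pos 14: leaf 'N' → count = 5
  pos 16: leaf 'F' → count = 6
  pos 19: leaf 'L' → count = 7
  pos 21: leaf 'G' → count = 8
  pos 26: leaf 'K' → count = 9
  pos 29: leaf 'H' → count = 10
  pos 31: leaf 'C' → count = 11
  pos 33: leaf 'B' → count = 12
  pos 36: leaf 'E' → count = 13
Total leaves: 13

Answer: 13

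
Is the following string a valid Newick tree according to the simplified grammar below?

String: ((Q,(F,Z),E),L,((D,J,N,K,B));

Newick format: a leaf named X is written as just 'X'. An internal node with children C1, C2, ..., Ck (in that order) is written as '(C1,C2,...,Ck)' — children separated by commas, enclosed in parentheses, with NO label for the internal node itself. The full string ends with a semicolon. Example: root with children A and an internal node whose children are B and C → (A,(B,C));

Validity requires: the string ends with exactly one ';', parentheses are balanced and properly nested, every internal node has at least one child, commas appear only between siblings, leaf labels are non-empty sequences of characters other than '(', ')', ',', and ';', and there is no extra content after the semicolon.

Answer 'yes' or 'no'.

Input: ((Q,(F,Z),E),L,((D,J,N,K,B));
Paren balance: 5 '(' vs 4 ')' MISMATCH
Ends with single ';': True
Full parse: FAILS (expected , or ) at pos 28)
Valid: False

Answer: no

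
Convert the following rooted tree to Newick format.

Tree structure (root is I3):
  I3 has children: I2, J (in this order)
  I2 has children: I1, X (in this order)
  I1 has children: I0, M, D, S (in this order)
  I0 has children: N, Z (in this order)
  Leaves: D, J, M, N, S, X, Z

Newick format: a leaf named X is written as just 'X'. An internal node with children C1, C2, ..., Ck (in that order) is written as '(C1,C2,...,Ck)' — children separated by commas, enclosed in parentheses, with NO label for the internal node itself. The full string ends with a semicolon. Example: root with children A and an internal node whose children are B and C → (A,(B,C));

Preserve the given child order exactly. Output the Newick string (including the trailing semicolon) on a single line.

internal I3 with children ['I2', 'J']
  internal I2 with children ['I1', 'X']
    internal I1 with children ['I0', 'M', 'D', 'S']
      internal I0 with children ['N', 'Z']
        leaf 'N' → 'N'
        leaf 'Z' → 'Z'
      → '(N,Z)'
      leaf 'M' → 'M'
      leaf 'D' → 'D'
      leaf 'S' → 'S'
    → '((N,Z),M,D,S)'
    leaf 'X' → 'X'
  → '(((N,Z),M,D,S),X)'
  leaf 'J' → 'J'
→ '((((N,Z),M,D,S),X),J)'
Final: ((((N,Z),M,D,S),X),J);

Answer: ((((N,Z),M,D,S),X),J);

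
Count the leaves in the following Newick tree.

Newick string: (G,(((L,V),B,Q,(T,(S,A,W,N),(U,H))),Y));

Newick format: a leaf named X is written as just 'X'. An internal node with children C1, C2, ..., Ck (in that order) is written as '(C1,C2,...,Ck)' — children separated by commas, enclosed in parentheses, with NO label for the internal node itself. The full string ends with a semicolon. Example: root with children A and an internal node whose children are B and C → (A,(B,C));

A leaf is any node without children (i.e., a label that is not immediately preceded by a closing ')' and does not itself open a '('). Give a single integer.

Answer: 13

Derivation:
Newick: (G,(((L,V),B,Q,(T,(S,A,W,N),(U,H))),Y));
Scan left-to-right; a leaf is any maximal label run not followed by '(':
  pos 1: leaf 'G' → count = 1
  pos 6: leaf 'L' → count = 2
  pos 8: leaf 'V' → count = 3
  pos 11: leaf 'B' → count = 4
  pos 13: leaf 'Q' → count = 5
  pos 16: leaf 'T' → count = 6
  pos 19: leaf 'S' → count = 7
  pos 21: leaf 'A' → count = 8
  pos 23: leaf 'W' → count = 9
  pos 25: leaf 'N' → count = 10
  pos 29: leaf 'U' → count = 11
  pos 31: leaf 'H' → count = 12
  pos 36: leaf 'Y' → count = 13
Total leaves: 13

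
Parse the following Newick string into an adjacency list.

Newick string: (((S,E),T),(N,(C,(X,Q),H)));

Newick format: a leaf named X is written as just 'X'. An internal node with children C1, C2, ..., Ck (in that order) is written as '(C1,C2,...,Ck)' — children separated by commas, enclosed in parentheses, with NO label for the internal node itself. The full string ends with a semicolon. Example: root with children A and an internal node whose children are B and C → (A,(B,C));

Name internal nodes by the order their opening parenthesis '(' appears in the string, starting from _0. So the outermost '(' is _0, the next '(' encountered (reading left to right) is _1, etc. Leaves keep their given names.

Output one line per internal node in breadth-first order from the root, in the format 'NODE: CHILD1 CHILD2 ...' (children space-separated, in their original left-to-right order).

Answer: _0: _1 _3
_1: _2 T
_3: N _4
_2: S E
_4: C _5 H
_5: X Q

Derivation:
Input: (((S,E),T),(N,(C,(X,Q),H)));
Scanning left-to-right, naming '(' by encounter order:
  pos 0: '(' -> open internal node _0 (depth 1)
  pos 1: '(' -> open internal node _1 (depth 2)
  pos 2: '(' -> open internal node _2 (depth 3)
  pos 6: ')' -> close internal node _2 (now at depth 2)
  pos 9: ')' -> close internal node _1 (now at depth 1)
  pos 11: '(' -> open internal node _3 (depth 2)
  pos 14: '(' -> open internal node _4 (depth 3)
  pos 17: '(' -> open internal node _5 (depth 4)
  pos 21: ')' -> close internal node _5 (now at depth 3)
  pos 24: ')' -> close internal node _4 (now at depth 2)
  pos 25: ')' -> close internal node _3 (now at depth 1)
  pos 26: ')' -> close internal node _0 (now at depth 0)
Total internal nodes: 6
BFS adjacency from root:
  _0: _1 _3
  _1: _2 T
  _3: N _4
  _2: S E
  _4: C _5 H
  _5: X Q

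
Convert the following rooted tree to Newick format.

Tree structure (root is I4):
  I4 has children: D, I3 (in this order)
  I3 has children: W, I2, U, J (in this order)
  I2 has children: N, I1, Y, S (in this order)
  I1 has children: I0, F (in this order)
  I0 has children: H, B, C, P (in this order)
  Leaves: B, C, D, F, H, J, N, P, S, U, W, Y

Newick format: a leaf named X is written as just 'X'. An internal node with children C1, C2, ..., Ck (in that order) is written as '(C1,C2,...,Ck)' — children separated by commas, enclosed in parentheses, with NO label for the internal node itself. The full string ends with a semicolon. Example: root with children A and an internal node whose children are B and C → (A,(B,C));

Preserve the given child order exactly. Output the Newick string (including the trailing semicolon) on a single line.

internal I4 with children ['D', 'I3']
  leaf 'D' → 'D'
  internal I3 with children ['W', 'I2', 'U', 'J']
    leaf 'W' → 'W'
    internal I2 with children ['N', 'I1', 'Y', 'S']
      leaf 'N' → 'N'
      internal I1 with children ['I0', 'F']
        internal I0 with children ['H', 'B', 'C', 'P']
          leaf 'H' → 'H'
          leaf 'B' → 'B'
          leaf 'C' → 'C'
          leaf 'P' → 'P'
        → '(H,B,C,P)'
        leaf 'F' → 'F'
      → '((H,B,C,P),F)'
      leaf 'Y' → 'Y'
      leaf 'S' → 'S'
    → '(N,((H,B,C,P),F),Y,S)'
    leaf 'U' → 'U'
    leaf 'J' → 'J'
  → '(W,(N,((H,B,C,P),F),Y,S),U,J)'
→ '(D,(W,(N,((H,B,C,P),F),Y,S),U,J))'
Final: (D,(W,(N,((H,B,C,P),F),Y,S),U,J));

Answer: (D,(W,(N,((H,B,C,P),F),Y,S),U,J));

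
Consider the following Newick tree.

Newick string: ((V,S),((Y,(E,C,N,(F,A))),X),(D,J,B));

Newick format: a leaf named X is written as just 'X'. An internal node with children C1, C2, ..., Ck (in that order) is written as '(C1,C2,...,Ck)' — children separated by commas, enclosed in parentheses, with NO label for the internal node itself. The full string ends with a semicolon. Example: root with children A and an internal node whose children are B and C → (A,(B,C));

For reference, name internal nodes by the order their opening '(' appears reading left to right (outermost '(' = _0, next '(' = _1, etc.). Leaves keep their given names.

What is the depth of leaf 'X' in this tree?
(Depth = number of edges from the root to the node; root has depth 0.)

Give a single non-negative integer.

Newick: ((V,S),((Y,(E,C,N,(F,A))),X),(D,J,B));
Naming internals by '(' encounter order: outermost '(' = _0, next = _1, ...
Query node: X
Path from root: _0 -> _2 -> X
Depth of X: 2 (number of edges from root)

Answer: 2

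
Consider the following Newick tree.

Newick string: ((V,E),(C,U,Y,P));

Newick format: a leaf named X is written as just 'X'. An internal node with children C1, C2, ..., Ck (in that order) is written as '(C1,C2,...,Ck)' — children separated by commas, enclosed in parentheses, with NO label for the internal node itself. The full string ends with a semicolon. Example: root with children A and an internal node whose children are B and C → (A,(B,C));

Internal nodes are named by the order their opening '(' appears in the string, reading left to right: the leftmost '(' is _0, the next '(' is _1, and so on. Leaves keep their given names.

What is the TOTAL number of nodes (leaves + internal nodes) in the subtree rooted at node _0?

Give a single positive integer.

Newick: ((V,E),(C,U,Y,P));
Locate _0: it is the '(' at position 0 (the 1st '(' reading left to right).
Query: subtree rooted at _0
_0: subtree_size = 1 + 8
  _1: subtree_size = 1 + 2
    V: subtree_size = 1 + 0
    E: subtree_size = 1 + 0
  _2: subtree_size = 1 + 4
    C: subtree_size = 1 + 0
    U: subtree_size = 1 + 0
    Y: subtree_size = 1 + 0
    P: subtree_size = 1 + 0
Total subtree size of _0: 9

Answer: 9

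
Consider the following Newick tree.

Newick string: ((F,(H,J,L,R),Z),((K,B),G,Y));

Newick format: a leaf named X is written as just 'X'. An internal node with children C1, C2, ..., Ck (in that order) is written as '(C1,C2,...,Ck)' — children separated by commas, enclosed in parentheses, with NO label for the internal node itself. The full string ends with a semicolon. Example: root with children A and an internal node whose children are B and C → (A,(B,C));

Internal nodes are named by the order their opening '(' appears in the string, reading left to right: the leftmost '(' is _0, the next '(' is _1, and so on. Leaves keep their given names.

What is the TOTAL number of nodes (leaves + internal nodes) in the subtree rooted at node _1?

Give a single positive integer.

Newick: ((F,(H,J,L,R),Z),((K,B),G,Y));
Locate _1: it is the '(' at position 1 (the 2nd '(' reading left to right).
Query: subtree rooted at _1
_1: subtree_size = 1 + 7
  F: subtree_size = 1 + 0
  _2: subtree_size = 1 + 4
    H: subtree_size = 1 + 0
    J: subtree_size = 1 + 0
    L: subtree_size = 1 + 0
    R: subtree_size = 1 + 0
  Z: subtree_size = 1 + 0
Total subtree size of _1: 8

Answer: 8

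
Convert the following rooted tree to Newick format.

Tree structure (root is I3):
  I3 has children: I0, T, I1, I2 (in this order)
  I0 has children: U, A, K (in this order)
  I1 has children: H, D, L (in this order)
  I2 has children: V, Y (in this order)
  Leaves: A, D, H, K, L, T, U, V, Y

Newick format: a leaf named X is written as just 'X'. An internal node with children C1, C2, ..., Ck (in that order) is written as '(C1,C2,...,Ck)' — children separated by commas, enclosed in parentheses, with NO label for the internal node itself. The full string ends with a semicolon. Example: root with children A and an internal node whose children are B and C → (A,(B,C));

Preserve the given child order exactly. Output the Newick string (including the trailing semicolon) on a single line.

Answer: ((U,A,K),T,(H,D,L),(V,Y));

Derivation:
internal I3 with children ['I0', 'T', 'I1', 'I2']
  internal I0 with children ['U', 'A', 'K']
    leaf 'U' → 'U'
    leaf 'A' → 'A'
    leaf 'K' → 'K'
  → '(U,A,K)'
  leaf 'T' → 'T'
  internal I1 with children ['H', 'D', 'L']
    leaf 'H' → 'H'
    leaf 'D' → 'D'
    leaf 'L' → 'L'
  → '(H,D,L)'
  internal I2 with children ['V', 'Y']
    leaf 'V' → 'V'
    leaf 'Y' → 'Y'
  → '(V,Y)'
→ '((U,A,K),T,(H,D,L),(V,Y))'
Final: ((U,A,K),T,(H,D,L),(V,Y));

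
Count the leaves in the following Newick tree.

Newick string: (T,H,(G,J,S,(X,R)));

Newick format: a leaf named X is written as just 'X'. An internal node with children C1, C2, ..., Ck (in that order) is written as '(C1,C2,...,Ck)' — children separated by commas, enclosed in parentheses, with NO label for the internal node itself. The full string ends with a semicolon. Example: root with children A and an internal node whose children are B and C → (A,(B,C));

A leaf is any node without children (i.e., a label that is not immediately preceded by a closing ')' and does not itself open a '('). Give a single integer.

Newick: (T,H,(G,J,S,(X,R)));
Scan left-to-right; a leaf is any maximal label run not followed by '(':
  pos 1: leaf 'T' → count = 1
  pos 3: leaf 'H' → count = 2
  pos 6: leaf 'G' → count = 3
  pos 8: leaf 'J' → count = 4
  pos 10: leaf 'S' → count = 5
  pos 13: leaf 'X' → count = 6
  pos 15: leaf 'R' → count = 7
Total leaves: 7

Answer: 7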